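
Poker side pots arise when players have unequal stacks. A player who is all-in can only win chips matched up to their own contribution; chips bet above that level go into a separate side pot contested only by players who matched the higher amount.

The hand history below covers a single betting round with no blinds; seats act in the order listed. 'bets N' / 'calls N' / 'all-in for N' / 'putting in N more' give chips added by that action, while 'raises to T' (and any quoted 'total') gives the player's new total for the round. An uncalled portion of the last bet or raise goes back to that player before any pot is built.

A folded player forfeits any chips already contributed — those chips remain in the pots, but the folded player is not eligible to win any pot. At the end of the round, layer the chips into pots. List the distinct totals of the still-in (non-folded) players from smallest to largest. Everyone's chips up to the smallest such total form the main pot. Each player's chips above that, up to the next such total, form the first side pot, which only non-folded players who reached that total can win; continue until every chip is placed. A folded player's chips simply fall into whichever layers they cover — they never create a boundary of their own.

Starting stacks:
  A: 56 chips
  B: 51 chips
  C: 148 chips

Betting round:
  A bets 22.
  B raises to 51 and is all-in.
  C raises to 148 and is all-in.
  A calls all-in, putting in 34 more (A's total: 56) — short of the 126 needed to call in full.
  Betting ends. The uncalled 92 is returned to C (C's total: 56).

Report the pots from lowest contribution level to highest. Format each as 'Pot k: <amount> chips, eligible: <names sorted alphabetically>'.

Contributions (after 92 returned to C): A=56, B=51, C=56
Pot levels (distinct totals of non-folded players): 51, 56
Layer 1-51: 51 each from A, B, C = 51*3 = 153 chips; eligible A, B, C
Layer 52-56: 5 each from A, C = 5*2 = 10 chips; eligible A, C

Pot 1: 153 chips, eligible: A, B, C
Pot 2: 10 chips, eligible: A, C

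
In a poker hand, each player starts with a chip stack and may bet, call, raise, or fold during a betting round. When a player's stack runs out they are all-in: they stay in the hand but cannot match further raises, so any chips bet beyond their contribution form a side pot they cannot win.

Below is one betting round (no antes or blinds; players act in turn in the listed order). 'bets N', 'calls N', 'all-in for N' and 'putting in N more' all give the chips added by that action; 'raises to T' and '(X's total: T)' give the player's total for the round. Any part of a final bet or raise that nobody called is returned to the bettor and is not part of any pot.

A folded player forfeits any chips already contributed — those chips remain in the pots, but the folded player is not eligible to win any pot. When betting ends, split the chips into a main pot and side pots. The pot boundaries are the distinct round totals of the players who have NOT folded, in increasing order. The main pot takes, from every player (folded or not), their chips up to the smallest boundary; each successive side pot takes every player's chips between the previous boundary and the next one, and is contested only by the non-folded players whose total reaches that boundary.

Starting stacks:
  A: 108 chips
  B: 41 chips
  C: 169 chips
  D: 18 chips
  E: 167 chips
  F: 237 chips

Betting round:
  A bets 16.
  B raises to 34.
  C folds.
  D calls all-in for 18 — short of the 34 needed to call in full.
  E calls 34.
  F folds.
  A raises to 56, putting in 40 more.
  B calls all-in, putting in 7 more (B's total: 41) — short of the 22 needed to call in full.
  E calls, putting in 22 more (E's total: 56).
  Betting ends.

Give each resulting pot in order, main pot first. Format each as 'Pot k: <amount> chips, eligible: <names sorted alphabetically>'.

Contributions: A=56, B=41, D=18, E=56
Folded: C, F
Pot levels (distinct totals of non-folded players): 18, 41, 56
Layer 1-18: 18 each from A, B, D, E = 18*4 = 72 chips; eligible A, B, D, E
Layer 19-41: 23 each from A, B, E = 23*3 = 69 chips; eligible A, B, E
Layer 42-56: 15 each from A, E = 15*2 = 30 chips; eligible A, E

Pot 1: 72 chips, eligible: A, B, D, E
Pot 2: 69 chips, eligible: A, B, E
Pot 3: 30 chips, eligible: A, E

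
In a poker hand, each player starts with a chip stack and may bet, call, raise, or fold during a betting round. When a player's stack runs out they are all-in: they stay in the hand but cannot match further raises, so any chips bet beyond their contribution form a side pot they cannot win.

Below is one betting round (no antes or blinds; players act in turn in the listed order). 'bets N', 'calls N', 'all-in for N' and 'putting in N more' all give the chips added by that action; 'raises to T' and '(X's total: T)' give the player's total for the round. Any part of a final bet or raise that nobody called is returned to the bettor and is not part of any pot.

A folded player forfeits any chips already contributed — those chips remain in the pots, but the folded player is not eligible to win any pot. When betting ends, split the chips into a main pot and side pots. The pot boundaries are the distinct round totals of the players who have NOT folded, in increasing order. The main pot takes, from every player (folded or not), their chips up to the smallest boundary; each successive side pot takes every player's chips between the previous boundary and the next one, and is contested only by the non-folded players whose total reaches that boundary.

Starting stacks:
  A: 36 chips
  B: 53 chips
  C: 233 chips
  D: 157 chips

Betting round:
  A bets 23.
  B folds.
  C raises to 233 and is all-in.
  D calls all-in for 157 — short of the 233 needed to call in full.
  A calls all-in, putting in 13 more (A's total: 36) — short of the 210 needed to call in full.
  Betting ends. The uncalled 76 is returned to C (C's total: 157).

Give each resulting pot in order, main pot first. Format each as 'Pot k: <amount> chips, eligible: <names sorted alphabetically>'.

Pot 1: 108 chips, eligible: A, C, D
Pot 2: 242 chips, eligible: C, D

Derivation:
Contributions (after 76 returned to C): A=36, C=157, D=157
Folded: B
Pot levels (distinct totals of non-folded players): 36, 157
Layer 1-36: 36 each from A, C, D = 36*3 = 108 chips; eligible A, C, D
Layer 37-157: 121 each from C, D = 121*2 = 242 chips; eligible C, D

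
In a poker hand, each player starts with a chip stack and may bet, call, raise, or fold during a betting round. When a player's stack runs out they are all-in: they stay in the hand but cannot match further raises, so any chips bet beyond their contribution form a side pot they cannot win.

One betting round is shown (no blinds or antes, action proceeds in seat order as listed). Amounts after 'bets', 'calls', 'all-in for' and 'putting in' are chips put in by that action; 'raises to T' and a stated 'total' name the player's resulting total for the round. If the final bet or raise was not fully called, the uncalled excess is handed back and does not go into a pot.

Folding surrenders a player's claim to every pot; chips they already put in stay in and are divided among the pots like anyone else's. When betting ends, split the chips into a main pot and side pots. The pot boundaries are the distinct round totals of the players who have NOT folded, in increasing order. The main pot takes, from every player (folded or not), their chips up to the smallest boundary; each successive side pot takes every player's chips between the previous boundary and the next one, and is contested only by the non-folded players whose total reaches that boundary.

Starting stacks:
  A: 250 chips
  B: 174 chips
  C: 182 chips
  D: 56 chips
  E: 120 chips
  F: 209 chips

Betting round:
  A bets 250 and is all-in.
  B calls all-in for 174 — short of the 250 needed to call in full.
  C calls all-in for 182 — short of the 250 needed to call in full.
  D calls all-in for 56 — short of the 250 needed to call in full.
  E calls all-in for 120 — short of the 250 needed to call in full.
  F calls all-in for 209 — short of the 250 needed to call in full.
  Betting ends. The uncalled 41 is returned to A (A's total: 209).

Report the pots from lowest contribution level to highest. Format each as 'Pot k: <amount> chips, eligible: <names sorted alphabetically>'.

Contributions (after 41 returned to A): A=209, B=174, C=182, D=56, E=120, F=209
Pot levels (distinct totals of non-folded players): 56, 120, 174, 182, 209
Layer 1-56: 56 each from A, B, C, D, E, F = 56*6 = 336 chips; eligible A, B, C, D, E, F
Layer 57-120: 64 each from A, B, C, E, F = 64*5 = 320 chips; eligible A, B, C, E, F
Layer 121-174: 54 each from A, B, C, F = 54*4 = 216 chips; eligible A, B, C, F
Layer 175-182: 8 each from A, C, F = 8*3 = 24 chips; eligible A, C, F
Layer 183-209: 27 each from A, F = 27*2 = 54 chips; eligible A, F

Pot 1: 336 chips, eligible: A, B, C, D, E, F
Pot 2: 320 chips, eligible: A, B, C, E, F
Pot 3: 216 chips, eligible: A, B, C, F
Pot 4: 24 chips, eligible: A, C, F
Pot 5: 54 chips, eligible: A, F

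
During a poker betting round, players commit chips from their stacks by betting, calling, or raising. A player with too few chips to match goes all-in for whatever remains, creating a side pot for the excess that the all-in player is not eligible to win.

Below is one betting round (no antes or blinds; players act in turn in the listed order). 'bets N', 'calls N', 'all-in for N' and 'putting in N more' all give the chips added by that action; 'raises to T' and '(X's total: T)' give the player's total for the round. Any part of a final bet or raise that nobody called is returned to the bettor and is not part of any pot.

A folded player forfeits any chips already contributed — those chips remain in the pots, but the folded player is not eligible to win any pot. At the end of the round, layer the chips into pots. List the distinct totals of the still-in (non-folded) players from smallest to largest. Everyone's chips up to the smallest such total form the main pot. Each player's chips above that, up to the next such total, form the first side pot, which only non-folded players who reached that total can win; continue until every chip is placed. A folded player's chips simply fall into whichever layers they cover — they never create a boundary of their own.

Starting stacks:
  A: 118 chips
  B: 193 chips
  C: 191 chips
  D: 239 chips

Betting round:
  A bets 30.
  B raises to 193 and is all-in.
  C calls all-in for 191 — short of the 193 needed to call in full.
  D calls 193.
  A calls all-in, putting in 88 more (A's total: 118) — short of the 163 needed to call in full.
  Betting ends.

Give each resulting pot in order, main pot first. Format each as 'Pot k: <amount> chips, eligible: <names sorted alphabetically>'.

Pot 1: 472 chips, eligible: A, B, C, D
Pot 2: 219 chips, eligible: B, C, D
Pot 3: 4 chips, eligible: B, D

Derivation:
Contributions: A=118, B=193, C=191, D=193
Pot levels (distinct totals of non-folded players): 118, 191, 193
Layer 1-118: 118 each from A, B, C, D = 118*4 = 472 chips; eligible A, B, C, D
Layer 119-191: 73 each from B, C, D = 73*3 = 219 chips; eligible B, C, D
Layer 192-193: 2 each from B, D = 2*2 = 4 chips; eligible B, D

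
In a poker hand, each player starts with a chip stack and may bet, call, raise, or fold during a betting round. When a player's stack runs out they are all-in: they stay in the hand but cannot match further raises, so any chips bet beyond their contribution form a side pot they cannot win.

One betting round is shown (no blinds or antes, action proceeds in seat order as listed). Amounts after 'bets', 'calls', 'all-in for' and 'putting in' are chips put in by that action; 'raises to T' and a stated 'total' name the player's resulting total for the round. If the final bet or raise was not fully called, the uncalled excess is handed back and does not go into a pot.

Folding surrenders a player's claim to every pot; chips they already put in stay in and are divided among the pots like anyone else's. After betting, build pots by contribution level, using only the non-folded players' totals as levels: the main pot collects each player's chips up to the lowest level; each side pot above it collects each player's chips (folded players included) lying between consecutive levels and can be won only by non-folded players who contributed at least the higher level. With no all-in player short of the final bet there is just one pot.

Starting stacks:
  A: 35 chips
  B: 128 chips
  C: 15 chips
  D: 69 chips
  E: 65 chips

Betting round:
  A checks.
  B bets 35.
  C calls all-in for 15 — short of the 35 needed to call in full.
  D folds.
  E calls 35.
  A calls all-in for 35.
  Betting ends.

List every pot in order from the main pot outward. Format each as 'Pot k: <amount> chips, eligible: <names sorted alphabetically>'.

Pot 1: 60 chips, eligible: A, B, C, E
Pot 2: 60 chips, eligible: A, B, E

Derivation:
Contributions: A=35, B=35, C=15, E=35
Folded: D
Pot levels (distinct totals of non-folded players): 15, 35
Layer 1-15: 15 each from A, B, C, E = 15*4 = 60 chips; eligible A, B, C, E
Layer 16-35: 20 each from A, B, E = 20*3 = 60 chips; eligible A, B, E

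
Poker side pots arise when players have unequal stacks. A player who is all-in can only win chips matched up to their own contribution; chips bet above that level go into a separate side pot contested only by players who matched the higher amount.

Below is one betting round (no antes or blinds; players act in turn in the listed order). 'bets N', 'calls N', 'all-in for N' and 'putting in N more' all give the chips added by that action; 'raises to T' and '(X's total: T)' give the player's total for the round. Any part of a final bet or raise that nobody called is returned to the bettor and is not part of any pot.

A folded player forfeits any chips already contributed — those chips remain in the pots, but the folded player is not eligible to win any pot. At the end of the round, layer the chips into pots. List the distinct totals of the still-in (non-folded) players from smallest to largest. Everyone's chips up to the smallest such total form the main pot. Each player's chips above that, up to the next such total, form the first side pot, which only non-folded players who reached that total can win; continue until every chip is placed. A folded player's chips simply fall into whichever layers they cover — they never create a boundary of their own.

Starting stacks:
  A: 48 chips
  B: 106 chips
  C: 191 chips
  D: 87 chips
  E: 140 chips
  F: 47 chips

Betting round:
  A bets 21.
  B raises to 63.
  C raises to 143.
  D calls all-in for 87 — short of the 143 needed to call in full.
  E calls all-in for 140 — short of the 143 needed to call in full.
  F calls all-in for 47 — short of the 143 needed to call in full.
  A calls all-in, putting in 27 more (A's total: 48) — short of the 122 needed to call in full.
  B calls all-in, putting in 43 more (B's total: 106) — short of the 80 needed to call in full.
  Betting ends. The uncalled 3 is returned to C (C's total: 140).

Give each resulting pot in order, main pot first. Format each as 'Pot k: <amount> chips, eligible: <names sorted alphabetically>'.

Pot 1: 282 chips, eligible: A, B, C, D, E, F
Pot 2: 5 chips, eligible: A, B, C, D, E
Pot 3: 156 chips, eligible: B, C, D, E
Pot 4: 57 chips, eligible: B, C, E
Pot 5: 68 chips, eligible: C, E

Derivation:
Contributions (after 3 returned to C): A=48, B=106, C=140, D=87, E=140, F=47
Pot levels (distinct totals of non-folded players): 47, 48, 87, 106, 140
Layer 1-47: 47 each from A, B, C, D, E, F = 47*6 = 282 chips; eligible A, B, C, D, E, F
Layer 48-48: 1 each from A, B, C, D, E = 1*5 = 5 chips; eligible A, B, C, D, E
Layer 49-87: 39 each from B, C, D, E = 39*4 = 156 chips; eligible B, C, D, E
Layer 88-106: 19 each from B, C, E = 19*3 = 57 chips; eligible B, C, E
Layer 107-140: 34 each from C, E = 34*2 = 68 chips; eligible C, E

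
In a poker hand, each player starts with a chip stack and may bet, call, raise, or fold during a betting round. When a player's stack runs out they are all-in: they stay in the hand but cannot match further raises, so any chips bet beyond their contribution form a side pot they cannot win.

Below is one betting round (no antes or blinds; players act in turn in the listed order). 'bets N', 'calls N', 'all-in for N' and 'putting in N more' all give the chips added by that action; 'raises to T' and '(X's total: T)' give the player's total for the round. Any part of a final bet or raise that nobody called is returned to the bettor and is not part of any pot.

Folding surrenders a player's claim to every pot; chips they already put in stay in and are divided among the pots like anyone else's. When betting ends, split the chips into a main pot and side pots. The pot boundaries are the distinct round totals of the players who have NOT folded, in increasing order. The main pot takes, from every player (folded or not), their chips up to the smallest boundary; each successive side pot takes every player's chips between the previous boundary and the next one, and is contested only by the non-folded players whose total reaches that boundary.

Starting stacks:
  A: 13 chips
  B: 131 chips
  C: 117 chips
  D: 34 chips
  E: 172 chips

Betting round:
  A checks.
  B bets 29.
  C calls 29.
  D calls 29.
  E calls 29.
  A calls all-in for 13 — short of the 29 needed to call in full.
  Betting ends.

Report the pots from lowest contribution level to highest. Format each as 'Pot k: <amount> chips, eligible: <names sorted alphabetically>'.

Pot 1: 65 chips, eligible: A, B, C, D, E
Pot 2: 64 chips, eligible: B, C, D, E

Derivation:
Contributions: A=13, B=29, C=29, D=29, E=29
Pot levels (distinct totals of non-folded players): 13, 29
Layer 1-13: 13 each from A, B, C, D, E = 13*5 = 65 chips; eligible A, B, C, D, E
Layer 14-29: 16 each from B, C, D, E = 16*4 = 64 chips; eligible B, C, D, E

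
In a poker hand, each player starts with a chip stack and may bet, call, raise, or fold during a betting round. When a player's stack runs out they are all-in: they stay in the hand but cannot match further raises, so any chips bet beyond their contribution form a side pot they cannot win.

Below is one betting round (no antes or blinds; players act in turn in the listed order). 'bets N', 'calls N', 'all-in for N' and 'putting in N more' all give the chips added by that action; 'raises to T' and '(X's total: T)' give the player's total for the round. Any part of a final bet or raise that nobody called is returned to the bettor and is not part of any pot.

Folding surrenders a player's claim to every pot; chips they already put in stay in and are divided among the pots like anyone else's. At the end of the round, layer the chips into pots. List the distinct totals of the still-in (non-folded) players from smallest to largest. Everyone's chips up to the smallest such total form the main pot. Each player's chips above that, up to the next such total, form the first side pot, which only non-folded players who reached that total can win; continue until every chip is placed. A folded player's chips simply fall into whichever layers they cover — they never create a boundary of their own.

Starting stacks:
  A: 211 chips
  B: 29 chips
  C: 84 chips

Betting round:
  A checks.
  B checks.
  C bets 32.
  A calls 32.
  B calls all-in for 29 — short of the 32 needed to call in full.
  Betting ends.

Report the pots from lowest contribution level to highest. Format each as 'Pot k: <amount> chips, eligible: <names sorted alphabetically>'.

Pot 1: 87 chips, eligible: A, B, C
Pot 2: 6 chips, eligible: A, C

Derivation:
Contributions: A=32, B=29, C=32
Pot levels (distinct totals of non-folded players): 29, 32
Layer 1-29: 29 each from A, B, C = 29*3 = 87 chips; eligible A, B, C
Layer 30-32: 3 each from A, C = 3*2 = 6 chips; eligible A, C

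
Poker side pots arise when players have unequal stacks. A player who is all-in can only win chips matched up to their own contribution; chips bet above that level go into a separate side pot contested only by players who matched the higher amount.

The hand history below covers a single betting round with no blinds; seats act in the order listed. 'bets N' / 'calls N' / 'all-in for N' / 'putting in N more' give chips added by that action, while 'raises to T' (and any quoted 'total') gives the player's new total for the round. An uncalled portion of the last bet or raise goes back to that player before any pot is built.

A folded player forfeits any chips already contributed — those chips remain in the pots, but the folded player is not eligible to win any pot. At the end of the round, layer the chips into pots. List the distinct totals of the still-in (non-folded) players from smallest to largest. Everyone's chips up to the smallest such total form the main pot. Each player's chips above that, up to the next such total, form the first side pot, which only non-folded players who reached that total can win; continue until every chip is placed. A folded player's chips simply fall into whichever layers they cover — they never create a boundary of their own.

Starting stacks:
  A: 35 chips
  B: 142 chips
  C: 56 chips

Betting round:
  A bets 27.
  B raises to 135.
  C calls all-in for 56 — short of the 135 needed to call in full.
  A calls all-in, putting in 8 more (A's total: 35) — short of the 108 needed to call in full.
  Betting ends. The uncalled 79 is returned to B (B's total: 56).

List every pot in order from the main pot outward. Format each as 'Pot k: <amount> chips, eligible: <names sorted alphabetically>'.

Pot 1: 105 chips, eligible: A, B, C
Pot 2: 42 chips, eligible: B, C

Derivation:
Contributions (after 79 returned to B): A=35, B=56, C=56
Pot levels (distinct totals of non-folded players): 35, 56
Layer 1-35: 35 each from A, B, C = 35*3 = 105 chips; eligible A, B, C
Layer 36-56: 21 each from B, C = 21*2 = 42 chips; eligible B, C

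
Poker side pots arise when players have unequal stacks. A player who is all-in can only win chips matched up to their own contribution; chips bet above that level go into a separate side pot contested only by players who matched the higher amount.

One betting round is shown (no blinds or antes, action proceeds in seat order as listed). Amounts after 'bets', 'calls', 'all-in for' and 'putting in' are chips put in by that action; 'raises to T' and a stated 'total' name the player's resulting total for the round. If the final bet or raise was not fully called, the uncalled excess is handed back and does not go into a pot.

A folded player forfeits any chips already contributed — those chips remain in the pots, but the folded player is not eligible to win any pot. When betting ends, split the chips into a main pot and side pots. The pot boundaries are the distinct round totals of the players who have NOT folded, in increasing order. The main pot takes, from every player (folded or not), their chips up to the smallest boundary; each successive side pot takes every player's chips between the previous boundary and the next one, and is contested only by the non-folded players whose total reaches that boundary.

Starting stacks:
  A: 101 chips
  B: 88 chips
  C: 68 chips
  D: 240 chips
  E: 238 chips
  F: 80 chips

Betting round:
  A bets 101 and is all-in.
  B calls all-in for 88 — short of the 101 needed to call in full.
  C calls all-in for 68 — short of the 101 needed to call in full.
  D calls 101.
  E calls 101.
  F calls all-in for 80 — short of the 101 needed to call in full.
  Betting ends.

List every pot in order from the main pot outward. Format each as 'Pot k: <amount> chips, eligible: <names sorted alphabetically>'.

Contributions: A=101, B=88, C=68, D=101, E=101, F=80
Pot levels (distinct totals of non-folded players): 68, 80, 88, 101
Layer 1-68: 68 each from A, B, C, D, E, F = 68*6 = 408 chips; eligible A, B, C, D, E, F
Layer 69-80: 12 each from A, B, D, E, F = 12*5 = 60 chips; eligible A, B, D, E, F
Layer 81-88: 8 each from A, B, D, E = 8*4 = 32 chips; eligible A, B, D, E
Layer 89-101: 13 each from A, D, E = 13*3 = 39 chips; eligible A, D, E

Pot 1: 408 chips, eligible: A, B, C, D, E, F
Pot 2: 60 chips, eligible: A, B, D, E, F
Pot 3: 32 chips, eligible: A, B, D, E
Pot 4: 39 chips, eligible: A, D, E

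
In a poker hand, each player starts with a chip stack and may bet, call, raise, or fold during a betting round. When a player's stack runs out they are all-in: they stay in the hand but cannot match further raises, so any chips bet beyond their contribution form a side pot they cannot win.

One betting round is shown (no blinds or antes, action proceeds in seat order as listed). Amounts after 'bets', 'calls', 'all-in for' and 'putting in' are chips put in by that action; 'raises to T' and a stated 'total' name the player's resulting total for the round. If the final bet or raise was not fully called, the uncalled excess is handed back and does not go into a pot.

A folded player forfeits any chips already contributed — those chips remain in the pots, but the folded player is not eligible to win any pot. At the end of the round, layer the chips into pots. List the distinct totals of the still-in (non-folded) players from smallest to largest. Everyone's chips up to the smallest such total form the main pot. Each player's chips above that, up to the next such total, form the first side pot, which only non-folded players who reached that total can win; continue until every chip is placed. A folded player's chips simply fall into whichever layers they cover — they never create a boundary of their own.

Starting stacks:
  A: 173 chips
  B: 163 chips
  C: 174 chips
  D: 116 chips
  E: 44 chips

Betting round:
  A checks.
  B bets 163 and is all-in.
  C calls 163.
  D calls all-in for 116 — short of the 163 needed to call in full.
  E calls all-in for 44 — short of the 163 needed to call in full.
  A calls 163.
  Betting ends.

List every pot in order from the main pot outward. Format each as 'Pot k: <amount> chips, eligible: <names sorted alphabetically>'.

Pot 1: 220 chips, eligible: A, B, C, D, E
Pot 2: 288 chips, eligible: A, B, C, D
Pot 3: 141 chips, eligible: A, B, C

Derivation:
Contributions: A=163, B=163, C=163, D=116, E=44
Pot levels (distinct totals of non-folded players): 44, 116, 163
Layer 1-44: 44 each from A, B, C, D, E = 44*5 = 220 chips; eligible A, B, C, D, E
Layer 45-116: 72 each from A, B, C, D = 72*4 = 288 chips; eligible A, B, C, D
Layer 117-163: 47 each from A, B, C = 47*3 = 141 chips; eligible A, B, C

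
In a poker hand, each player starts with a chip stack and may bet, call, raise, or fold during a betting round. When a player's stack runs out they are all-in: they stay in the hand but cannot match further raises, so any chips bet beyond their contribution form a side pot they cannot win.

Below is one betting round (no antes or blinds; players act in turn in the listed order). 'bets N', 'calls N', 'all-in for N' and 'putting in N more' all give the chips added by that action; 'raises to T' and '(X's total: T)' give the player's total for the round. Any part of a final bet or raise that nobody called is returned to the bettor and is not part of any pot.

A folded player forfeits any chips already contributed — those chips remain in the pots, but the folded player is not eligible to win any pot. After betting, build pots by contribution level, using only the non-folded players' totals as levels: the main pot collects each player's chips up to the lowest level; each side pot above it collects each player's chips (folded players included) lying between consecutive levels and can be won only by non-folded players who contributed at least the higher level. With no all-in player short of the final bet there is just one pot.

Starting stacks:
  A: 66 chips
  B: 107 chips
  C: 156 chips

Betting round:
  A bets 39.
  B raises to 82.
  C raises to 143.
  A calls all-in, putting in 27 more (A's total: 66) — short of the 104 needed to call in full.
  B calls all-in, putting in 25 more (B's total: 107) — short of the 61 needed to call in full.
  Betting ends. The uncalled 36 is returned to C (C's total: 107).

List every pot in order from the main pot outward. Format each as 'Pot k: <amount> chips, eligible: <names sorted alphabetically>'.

Pot 1: 198 chips, eligible: A, B, C
Pot 2: 82 chips, eligible: B, C

Derivation:
Contributions (after 36 returned to C): A=66, B=107, C=107
Pot levels (distinct totals of non-folded players): 66, 107
Layer 1-66: 66 each from A, B, C = 66*3 = 198 chips; eligible A, B, C
Layer 67-107: 41 each from B, C = 41*2 = 82 chips; eligible B, C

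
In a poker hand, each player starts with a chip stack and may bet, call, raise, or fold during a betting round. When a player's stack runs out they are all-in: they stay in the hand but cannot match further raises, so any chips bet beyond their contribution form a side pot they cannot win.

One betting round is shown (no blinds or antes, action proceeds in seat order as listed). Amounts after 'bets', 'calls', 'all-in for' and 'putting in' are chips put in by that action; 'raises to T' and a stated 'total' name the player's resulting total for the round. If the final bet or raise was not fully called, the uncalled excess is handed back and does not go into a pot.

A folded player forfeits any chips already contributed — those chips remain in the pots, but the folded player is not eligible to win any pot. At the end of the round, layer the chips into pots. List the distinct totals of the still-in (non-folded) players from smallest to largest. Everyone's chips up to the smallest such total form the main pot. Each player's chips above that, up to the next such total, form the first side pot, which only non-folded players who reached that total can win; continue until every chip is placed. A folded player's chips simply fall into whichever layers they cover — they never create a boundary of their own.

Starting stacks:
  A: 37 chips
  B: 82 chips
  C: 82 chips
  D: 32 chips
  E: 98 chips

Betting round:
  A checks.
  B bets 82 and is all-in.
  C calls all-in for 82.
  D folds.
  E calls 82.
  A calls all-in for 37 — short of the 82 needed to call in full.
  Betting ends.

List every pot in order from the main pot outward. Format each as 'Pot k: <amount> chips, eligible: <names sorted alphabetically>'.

Pot 1: 148 chips, eligible: A, B, C, E
Pot 2: 135 chips, eligible: B, C, E

Derivation:
Contributions: A=37, B=82, C=82, E=82
Folded: D
Pot levels (distinct totals of non-folded players): 37, 82
Layer 1-37: 37 each from A, B, C, E = 37*4 = 148 chips; eligible A, B, C, E
Layer 38-82: 45 each from B, C, E = 45*3 = 135 chips; eligible B, C, E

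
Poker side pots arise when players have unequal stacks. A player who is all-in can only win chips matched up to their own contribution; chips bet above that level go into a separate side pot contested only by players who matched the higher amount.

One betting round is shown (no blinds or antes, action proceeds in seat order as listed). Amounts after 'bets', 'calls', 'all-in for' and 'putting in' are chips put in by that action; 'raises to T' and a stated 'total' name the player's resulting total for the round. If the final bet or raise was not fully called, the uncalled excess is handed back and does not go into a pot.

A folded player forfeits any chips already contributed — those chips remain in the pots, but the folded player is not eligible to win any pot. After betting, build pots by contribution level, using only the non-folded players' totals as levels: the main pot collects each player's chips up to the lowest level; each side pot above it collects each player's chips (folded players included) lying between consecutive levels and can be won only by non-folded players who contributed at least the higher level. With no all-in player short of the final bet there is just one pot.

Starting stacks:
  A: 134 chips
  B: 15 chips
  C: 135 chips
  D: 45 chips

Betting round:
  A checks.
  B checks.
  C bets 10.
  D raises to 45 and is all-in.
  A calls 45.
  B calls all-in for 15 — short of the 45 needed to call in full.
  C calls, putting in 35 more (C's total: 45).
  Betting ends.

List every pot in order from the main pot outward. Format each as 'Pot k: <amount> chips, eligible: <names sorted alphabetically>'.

Pot 1: 60 chips, eligible: A, B, C, D
Pot 2: 90 chips, eligible: A, C, D

Derivation:
Contributions: A=45, B=15, C=45, D=45
Pot levels (distinct totals of non-folded players): 15, 45
Layer 1-15: 15 each from A, B, C, D = 15*4 = 60 chips; eligible A, B, C, D
Layer 16-45: 30 each from A, C, D = 30*3 = 90 chips; eligible A, C, D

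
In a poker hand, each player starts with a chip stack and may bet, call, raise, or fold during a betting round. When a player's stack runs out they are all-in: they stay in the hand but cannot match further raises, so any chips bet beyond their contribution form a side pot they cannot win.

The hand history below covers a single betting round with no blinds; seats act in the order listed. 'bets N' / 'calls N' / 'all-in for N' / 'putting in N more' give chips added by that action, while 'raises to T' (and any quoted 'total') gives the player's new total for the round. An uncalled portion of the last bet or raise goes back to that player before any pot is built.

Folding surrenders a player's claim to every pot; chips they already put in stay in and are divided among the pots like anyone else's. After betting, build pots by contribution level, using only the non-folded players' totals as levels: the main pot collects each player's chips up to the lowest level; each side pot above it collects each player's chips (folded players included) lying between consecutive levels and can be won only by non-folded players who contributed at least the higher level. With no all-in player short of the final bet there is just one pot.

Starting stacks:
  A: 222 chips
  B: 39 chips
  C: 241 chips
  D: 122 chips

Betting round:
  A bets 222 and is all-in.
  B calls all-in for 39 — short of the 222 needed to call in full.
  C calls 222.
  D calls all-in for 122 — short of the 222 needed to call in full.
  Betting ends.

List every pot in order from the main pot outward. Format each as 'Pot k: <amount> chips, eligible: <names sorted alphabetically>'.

Pot 1: 156 chips, eligible: A, B, C, D
Pot 2: 249 chips, eligible: A, C, D
Pot 3: 200 chips, eligible: A, C

Derivation:
Contributions: A=222, B=39, C=222, D=122
Pot levels (distinct totals of non-folded players): 39, 122, 222
Layer 1-39: 39 each from A, B, C, D = 39*4 = 156 chips; eligible A, B, C, D
Layer 40-122: 83 each from A, C, D = 83*3 = 249 chips; eligible A, C, D
Layer 123-222: 100 each from A, C = 100*2 = 200 chips; eligible A, C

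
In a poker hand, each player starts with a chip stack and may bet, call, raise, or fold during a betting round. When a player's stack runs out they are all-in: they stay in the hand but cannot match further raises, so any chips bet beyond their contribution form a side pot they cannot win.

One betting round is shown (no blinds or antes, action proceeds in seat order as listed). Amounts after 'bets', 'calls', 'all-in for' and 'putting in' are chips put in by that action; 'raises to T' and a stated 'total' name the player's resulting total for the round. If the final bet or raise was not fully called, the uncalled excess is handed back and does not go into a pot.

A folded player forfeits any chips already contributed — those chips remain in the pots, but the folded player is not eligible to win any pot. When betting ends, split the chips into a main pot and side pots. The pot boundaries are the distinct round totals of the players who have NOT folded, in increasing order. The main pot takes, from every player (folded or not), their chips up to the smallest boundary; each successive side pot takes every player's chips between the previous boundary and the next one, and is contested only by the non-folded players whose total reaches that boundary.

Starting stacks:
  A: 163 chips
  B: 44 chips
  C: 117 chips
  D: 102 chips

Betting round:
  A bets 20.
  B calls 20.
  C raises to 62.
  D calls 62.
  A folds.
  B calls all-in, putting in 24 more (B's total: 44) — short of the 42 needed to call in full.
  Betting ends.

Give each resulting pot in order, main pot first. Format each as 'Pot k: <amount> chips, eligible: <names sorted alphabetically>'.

Pot 1: 152 chips, eligible: B, C, D
Pot 2: 36 chips, eligible: C, D

Derivation:
Contributions: A=20, B=44, C=62, D=62
Folded: A
Pot levels (distinct totals of non-folded players): 44, 62
Layer 1-44: A 20 + B 44 + C 44 + D 44 = 152 chips; eligible B, C, D
Layer 45-62: 18 each from C, D = 18*2 = 36 chips; eligible C, D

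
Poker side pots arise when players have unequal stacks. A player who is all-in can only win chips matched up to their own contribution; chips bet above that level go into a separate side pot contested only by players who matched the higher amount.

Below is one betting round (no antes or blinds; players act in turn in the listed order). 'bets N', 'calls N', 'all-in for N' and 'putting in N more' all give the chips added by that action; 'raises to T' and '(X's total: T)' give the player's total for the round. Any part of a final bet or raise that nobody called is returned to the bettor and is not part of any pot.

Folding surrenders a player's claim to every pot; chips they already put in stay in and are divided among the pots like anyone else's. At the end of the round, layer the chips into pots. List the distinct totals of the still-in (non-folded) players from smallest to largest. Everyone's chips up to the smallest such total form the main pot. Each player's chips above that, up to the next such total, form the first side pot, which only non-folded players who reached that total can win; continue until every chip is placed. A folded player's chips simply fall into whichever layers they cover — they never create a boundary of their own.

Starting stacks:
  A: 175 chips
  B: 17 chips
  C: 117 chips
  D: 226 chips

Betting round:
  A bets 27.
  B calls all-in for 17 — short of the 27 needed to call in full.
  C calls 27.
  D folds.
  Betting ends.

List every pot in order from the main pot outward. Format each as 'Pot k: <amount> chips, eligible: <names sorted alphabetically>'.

Pot 1: 51 chips, eligible: A, B, C
Pot 2: 20 chips, eligible: A, C

Derivation:
Contributions: A=27, B=17, C=27
Folded: D
Pot levels (distinct totals of non-folded players): 17, 27
Layer 1-17: 17 each from A, B, C = 17*3 = 51 chips; eligible A, B, C
Layer 18-27: 10 each from A, C = 10*2 = 20 chips; eligible A, C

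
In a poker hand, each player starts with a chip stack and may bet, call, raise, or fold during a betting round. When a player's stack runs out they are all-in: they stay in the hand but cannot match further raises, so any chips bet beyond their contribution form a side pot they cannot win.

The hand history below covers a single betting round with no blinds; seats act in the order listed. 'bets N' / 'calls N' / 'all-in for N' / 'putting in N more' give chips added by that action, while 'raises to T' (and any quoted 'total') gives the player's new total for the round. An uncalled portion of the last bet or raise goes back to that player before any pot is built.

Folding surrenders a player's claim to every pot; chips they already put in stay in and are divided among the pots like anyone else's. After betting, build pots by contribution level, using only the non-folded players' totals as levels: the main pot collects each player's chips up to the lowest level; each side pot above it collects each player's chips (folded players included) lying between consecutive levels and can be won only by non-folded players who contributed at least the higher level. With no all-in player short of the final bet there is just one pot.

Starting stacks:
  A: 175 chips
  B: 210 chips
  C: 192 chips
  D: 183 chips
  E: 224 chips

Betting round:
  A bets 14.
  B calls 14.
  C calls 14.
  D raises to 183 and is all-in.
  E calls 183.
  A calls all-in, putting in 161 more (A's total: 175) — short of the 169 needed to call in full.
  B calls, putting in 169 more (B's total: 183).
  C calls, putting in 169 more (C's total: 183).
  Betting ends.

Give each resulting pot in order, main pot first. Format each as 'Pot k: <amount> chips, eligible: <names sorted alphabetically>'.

Pot 1: 875 chips, eligible: A, B, C, D, E
Pot 2: 32 chips, eligible: B, C, D, E

Derivation:
Contributions: A=175, B=183, C=183, D=183, E=183
Pot levels (distinct totals of non-folded players): 175, 183
Layer 1-175: 175 each from A, B, C, D, E = 175*5 = 875 chips; eligible A, B, C, D, E
Layer 176-183: 8 each from B, C, D, E = 8*4 = 32 chips; eligible B, C, D, E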